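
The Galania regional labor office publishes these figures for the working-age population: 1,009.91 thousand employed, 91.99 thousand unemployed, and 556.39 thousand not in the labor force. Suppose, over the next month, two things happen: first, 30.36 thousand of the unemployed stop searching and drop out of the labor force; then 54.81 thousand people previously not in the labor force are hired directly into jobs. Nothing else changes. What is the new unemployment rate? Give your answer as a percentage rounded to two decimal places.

Initially, labor force = 1,009.91 + 91.99 = 1,101.90 thousand, so u = 91.99/1,101.90 = 8.35%.
After the first change, unemployed and labor force both fall by 30.36 → E = 1,009.91, U = 61.63, labor force = 1,071.54 thousand.
After the second change, employed and labor force both rise by 54.81; unemployed unchanged → E = 1,064.72, U = 61.63, labor force = 1,126.35 thousand.
New unemployment rate = 61.63 / 1,126.35 = 5.47%.

New unemployment rate ≈ 5.47%.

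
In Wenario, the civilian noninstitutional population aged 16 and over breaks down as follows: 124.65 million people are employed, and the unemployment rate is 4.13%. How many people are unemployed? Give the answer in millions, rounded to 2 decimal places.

Let U be the number unemployed. The labor force is E + U, and U/(E+U) = 0.0413.
So U = 0.0413 × 124.65 / (1 − 0.0413) = 5.1480 / 0.9587 ≈ 5.37 million.

About 5.37 million are unemployed.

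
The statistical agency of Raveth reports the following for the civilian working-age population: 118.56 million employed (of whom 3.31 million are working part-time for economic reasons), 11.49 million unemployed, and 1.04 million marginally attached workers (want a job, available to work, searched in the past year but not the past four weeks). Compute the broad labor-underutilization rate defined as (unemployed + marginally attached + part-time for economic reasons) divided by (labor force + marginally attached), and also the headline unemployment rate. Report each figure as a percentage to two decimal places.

Labor force = 118.56 + 11.49 = 130.05 million.
Numerator = 11.49 + 1.04 + 3.31 = 15.84 million.
Denominator = 130.05 + 1.04 = 131.09 million.
Broad rate = 15.84 / 131.09 = 12.08%.
Headline unemployment rate = 11.49 / 130.05 = 8.84%.

Broad underutilization rate ≈ 12.08%; headline unemployment rate ≈ 8.84%.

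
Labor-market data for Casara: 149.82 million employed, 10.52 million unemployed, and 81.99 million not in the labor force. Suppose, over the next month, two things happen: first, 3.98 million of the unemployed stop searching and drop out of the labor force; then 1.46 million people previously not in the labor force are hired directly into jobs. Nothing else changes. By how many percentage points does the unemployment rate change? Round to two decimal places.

The unemployment rate changes by −2.42 percentage points.

Initially, labor force = 149.82 + 10.52 = 160.34 million, so u = 10.52/160.34 = 6.56%.
After the first change, unemployed and labor force both fall by 3.98 → E = 149.82, U = 6.54, labor force = 156.36 million.
After the second change, employed and labor force both rise by 1.46; unemployed unchanged → E = 151.28, U = 6.54, labor force = 157.82 million.
New unemployment rate = 6.54 / 157.82 = 4.14%.
Change = 4.14% − 6.56% = −2.42 percentage points.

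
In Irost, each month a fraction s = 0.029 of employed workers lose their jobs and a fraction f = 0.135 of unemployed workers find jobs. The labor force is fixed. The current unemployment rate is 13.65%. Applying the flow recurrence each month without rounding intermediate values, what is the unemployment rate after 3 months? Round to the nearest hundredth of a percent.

With a fixed labor force, u_{t+1} = u_t + s·(1−u_t) − f·u_t = u_t·(1−s−f) + s.
Here 1−s−f = 0.836 and s = 0.029.
u_1 = 0.136500 × 0.836 + 0.029 = 0.143114.
u_2 = 0.143114 × 0.836 + 0.029 = 0.148643.
u_3 = 0.148643 × 0.836 + 0.029 = 0.153266.

Unemployment rate after three months ≈ 15.33%.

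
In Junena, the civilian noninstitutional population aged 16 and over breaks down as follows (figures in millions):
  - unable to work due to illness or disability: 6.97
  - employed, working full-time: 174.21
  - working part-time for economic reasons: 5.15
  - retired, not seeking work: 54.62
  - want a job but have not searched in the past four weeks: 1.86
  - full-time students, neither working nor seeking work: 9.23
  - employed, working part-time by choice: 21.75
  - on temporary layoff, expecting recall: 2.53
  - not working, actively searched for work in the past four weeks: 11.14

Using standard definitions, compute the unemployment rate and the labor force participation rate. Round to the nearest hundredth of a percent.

Employed = 174.21 + 5.15 + 21.75 = 201.11 million (anyone who worked, including part-time for economic reasons, counts as employed).
Unemployed = 2.53 + 11.14 = 13.67 million (jobless and actively searching, or on temporary layoff).
Labor force = 201.11 + 13.67 = 214.78 million.
Not in labor force = 6.97 + 54.62 + 1.86 + 9.23 = 72.68 million (those not working and not actively searching are outside the labor force — including those who want a job but have given up searching).
Civilian working-age population = 214.78 + 72.68 = 287.46 million.
Unemployment rate = 13.67 / 214.78 = 6.36%.
Labor force participation rate = 214.78 / 287.46 = 74.72%.

Unemployment rate ≈ 6.36%; labor force participation rate ≈ 74.72%.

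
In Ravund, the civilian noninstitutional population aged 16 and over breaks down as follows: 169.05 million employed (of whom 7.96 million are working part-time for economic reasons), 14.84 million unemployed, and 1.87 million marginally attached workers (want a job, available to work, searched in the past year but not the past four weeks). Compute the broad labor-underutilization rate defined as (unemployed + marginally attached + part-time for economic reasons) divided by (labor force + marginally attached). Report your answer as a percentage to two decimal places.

Labor force = 169.05 + 14.84 = 183.89 million.
Numerator = 14.84 + 1.87 + 7.96 = 24.67 million.
Denominator = 183.89 + 1.87 = 185.76 million.
Broad rate = 24.67 / 185.76 = 13.28%.

Broad underutilization rate ≈ 13.28%.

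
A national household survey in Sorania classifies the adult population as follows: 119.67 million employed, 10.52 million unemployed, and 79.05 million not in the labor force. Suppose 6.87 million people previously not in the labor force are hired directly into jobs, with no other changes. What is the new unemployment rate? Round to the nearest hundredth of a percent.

Initially, labor force = 119.67 + 10.52 = 130.19 million, so u = 10.52/130.19 = 8.08%.
After the change, employed and labor force both rise by 6.87; unemployed unchanged → E = 126.54, U = 10.52, labor force = 137.06 million.
New unemployment rate = 10.52 / 137.06 = 7.68%.

New unemployment rate ≈ 7.68%.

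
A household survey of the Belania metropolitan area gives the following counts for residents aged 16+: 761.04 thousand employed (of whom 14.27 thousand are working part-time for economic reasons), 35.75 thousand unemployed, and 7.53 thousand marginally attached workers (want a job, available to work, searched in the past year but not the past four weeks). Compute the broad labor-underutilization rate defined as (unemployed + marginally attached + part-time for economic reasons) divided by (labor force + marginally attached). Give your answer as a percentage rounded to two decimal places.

Labor force = 761.04 + 35.75 = 796.79 thousand.
Numerator = 35.75 + 7.53 + 14.27 = 57.55 thousand.
Denominator = 796.79 + 7.53 = 804.32 thousand.
Broad rate = 57.55 / 804.32 = 7.16%.

Broad underutilization rate ≈ 7.16%.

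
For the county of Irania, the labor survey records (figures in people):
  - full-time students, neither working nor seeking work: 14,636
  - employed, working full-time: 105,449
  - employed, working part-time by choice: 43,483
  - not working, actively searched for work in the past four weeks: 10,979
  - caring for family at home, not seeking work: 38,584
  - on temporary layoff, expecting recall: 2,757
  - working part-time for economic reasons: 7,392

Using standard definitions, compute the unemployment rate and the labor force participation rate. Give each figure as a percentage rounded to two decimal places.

Unemployment rate ≈ 8.08%; labor force participation rate ≈ 76.16%.

Employed = 105,449 + 43,483 + 7,392 = 156,324 (anyone who worked, including part-time for economic reasons, counts as employed).
Unemployed = 10,979 + 2,757 = 13,736 (jobless and actively searching, or on temporary layoff).
Labor force = 156,324 + 13,736 = 170,060.
Not in labor force = 14,636 + 38,584 = 53,220 (those not working and not actively searching are outside the labor force).
Civilian working-age population = 170,060 + 53,220 = 223,280.
Unemployment rate = 13,736 / 170,060 = 8.08%.
Labor force participation rate = 170,060 / 223,280 = 76.16%.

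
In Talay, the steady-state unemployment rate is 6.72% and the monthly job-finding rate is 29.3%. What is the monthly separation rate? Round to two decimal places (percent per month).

From u* = s/(s+f): s = u·f/(1−u).
s = 0.0672 × 29.3 / (1 − 0.0672) = 1.9690 / 0.9328 ≈ 2.11% per month.

Separation rate ≈ 2.11% per month.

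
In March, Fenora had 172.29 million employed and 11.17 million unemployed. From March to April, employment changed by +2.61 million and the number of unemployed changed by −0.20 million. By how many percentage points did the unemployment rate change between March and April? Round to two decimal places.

March: labor force = 172.29 + 11.17 = 183.46; u = 11.17/183.46 = 6.09%.
April: labor force = 174.90 + 10.97 = 185.87; u = 10.97/185.87 = 5.90%.
Change = 5.90% − 6.09% = −0.19 pp.

The unemployment rate changed by −0.19 percentage points.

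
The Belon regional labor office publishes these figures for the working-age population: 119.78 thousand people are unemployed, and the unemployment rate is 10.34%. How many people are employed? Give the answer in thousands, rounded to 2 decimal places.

About 1,038.63 thousand are employed.

Labor force = U / u = 119.78 / 0.1034 ≈ 1,158.41 thousand.
Employed = labor force − unemployed = 1,158.41 − 119.78 = 1,038.63 thousand.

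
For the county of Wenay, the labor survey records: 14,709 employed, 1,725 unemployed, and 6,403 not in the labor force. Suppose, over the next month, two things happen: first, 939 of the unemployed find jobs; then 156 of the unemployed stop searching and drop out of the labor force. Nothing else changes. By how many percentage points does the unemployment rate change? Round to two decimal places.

Initially, labor force = 14,709 + 1,725 = 16,434, so u = 1,725/16,434 = 10.50%.
After the first change, unemployed falls and employed rises by 939; labor force unchanged → E = 15,648, U = 786, labor force = 16,434.
After the second change, unemployed and labor force both fall by 156 → E = 15,648, U = 630, labor force = 16,278.
New unemployment rate = 630 / 16,278 = 3.87%.
Change = 3.87% − 10.50% = −6.63 percentage points.

The unemployment rate changes by −6.63 percentage points.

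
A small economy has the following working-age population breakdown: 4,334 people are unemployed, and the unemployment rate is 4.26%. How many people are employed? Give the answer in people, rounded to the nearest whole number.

About 97,403 are employed.

Labor force = U / u = 4,334 / 0.0426 ≈ 101,737.
Employed = labor force − unemployed = 101,737 − 4,334 = 97,403.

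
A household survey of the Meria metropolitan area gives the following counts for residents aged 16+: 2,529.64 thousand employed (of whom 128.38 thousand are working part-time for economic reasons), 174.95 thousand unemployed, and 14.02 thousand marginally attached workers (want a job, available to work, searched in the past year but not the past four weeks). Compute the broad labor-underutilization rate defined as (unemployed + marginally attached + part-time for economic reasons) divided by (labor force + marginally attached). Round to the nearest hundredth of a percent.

Broad underutilization rate ≈ 11.67%.

Labor force = 2,529.64 + 174.95 = 2,704.59 thousand.
Numerator = 174.95 + 14.02 + 128.38 = 317.35 thousand.
Denominator = 2,704.59 + 14.02 = 2,718.61 thousand.
Broad rate = 317.35 / 2,718.61 = 11.67%.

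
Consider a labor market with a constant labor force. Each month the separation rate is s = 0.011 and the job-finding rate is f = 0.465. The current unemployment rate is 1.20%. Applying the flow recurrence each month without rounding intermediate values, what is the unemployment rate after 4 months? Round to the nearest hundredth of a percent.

With a fixed labor force, u_{t+1} = u_t + s·(1−u_t) − f·u_t = u_t·(1−s−f) + s.
Here 1−s−f = 0.524 and s = 0.011.
u_1 = 0.012000 × 0.524 + 0.011 = 0.017288.
u_2 = 0.017288 × 0.524 + 0.011 = 0.020059.
u_3 = 0.020059 × 0.524 + 0.011 = 0.021511.
u_4 = 0.021511 × 0.524 + 0.011 = 0.022272.

Unemployment rate after four months ≈ 2.23%.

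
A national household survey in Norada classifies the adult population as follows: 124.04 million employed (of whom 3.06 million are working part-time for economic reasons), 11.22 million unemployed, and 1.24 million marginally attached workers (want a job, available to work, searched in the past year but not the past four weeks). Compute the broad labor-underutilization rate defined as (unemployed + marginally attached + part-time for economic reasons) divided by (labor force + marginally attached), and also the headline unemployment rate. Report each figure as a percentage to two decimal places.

Labor force = 124.04 + 11.22 = 135.26 million.
Numerator = 11.22 + 1.24 + 3.06 = 15.52 million.
Denominator = 135.26 + 1.24 = 136.50 million.
Broad rate = 15.52 / 136.50 = 11.37%.
Headline unemployment rate = 11.22 / 135.26 = 8.30%.

Broad underutilization rate ≈ 11.37%; headline unemployment rate ≈ 8.30%.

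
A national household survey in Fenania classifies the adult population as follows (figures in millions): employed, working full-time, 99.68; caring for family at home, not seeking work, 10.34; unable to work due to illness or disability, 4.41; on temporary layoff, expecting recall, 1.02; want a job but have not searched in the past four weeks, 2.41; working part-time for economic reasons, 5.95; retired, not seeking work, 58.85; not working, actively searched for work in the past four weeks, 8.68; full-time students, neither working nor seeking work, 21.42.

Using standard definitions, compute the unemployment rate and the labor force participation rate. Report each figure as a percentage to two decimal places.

Unemployment rate ≈ 8.41%; labor force participation rate ≈ 54.21%.

Employed = 99.68 + 5.95 = 105.63 million (anyone who worked, including part-time for economic reasons, counts as employed).
Unemployed = 1.02 + 8.68 = 9.70 million (jobless and actively searching, or on temporary layoff).
Labor force = 105.63 + 9.70 = 115.33 million.
Not in labor force = 10.34 + 4.41 + 2.41 + 58.85 + 21.42 = 97.43 million (those not working and not actively searching are outside the labor force — including those who want a job but have given up searching).
Civilian working-age population = 115.33 + 97.43 = 212.76 million.
Unemployment rate = 9.70 / 115.33 = 8.41%.
Labor force participation rate = 115.33 / 212.76 = 54.21%.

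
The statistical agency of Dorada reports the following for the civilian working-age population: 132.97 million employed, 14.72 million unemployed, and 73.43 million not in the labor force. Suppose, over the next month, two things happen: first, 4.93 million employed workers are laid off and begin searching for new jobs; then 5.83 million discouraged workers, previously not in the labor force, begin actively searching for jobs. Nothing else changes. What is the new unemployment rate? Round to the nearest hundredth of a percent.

New unemployment rate ≈ 16.60%.

Initially, labor force = 132.97 + 14.72 = 147.69 million, so u = 14.72/147.69 = 9.97%.
After the first change, employed falls and unemployed rises by 4.93; labor force unchanged → E = 128.04, U = 19.65, labor force = 147.69 million.
After the second change, unemployed and labor force both rise by 5.83 → E = 128.04, U = 25.48, labor force = 153.52 million.
New unemployment rate = 25.48 / 153.52 = 16.60%.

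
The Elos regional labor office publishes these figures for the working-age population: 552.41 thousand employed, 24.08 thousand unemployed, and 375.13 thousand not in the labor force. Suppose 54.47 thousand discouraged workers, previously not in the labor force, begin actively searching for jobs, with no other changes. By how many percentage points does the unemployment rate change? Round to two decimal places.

Initially, labor force = 552.41 + 24.08 = 576.49 thousand, so u = 24.08/576.49 = 4.18%.
After the change, unemployed and labor force both rise by 54.47 → E = 552.41, U = 78.55, labor force = 630.96 thousand.
New unemployment rate = 78.55 / 630.96 = 12.45%.
Change = 12.45% − 4.18% = +8.27 percentage points.

The unemployment rate changes by +8.27 percentage points.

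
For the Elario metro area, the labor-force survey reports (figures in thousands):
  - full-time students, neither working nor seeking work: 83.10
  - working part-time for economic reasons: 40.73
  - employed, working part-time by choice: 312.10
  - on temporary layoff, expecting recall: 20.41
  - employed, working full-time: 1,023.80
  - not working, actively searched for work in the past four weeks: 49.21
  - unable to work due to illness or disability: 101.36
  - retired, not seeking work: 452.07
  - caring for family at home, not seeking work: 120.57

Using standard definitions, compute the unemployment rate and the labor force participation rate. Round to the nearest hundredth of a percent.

Unemployment rate ≈ 4.81%; labor force participation rate ≈ 65.64%.

Employed = 40.73 + 312.10 + 1,023.80 = 1,376.63 thousand (anyone who worked, including part-time for economic reasons, counts as employed).
Unemployed = 20.41 + 49.21 = 69.62 thousand (jobless and actively searching, or on temporary layoff).
Labor force = 1,376.63 + 69.62 = 1,446.25 thousand.
Not in labor force = 83.10 + 101.36 + 452.07 + 120.57 = 757.10 thousand (those not working and not actively searching are outside the labor force).
Civilian working-age population = 1,446.25 + 757.10 = 2,203.35 thousand.
Unemployment rate = 69.62 / 1,446.25 = 4.81%.
Labor force participation rate = 1,446.25 / 2,203.35 = 65.64%.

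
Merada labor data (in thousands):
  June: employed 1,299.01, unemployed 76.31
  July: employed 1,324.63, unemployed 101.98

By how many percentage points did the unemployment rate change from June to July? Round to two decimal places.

June: labor force = 1,299.01 + 76.31 = 1,375.32; u = 76.31/1,375.32 = 5.55%.
July: labor force = 1,324.63 + 101.98 = 1,426.61; u = 101.98/1,426.61 = 7.15%.
Change = 7.15% − 5.55% = +1.60 pp.

The unemployment rate changed by +1.60 percentage points.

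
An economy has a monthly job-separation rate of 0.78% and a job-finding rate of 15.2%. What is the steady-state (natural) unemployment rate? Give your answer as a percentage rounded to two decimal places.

At steady state the flows balance: s·E = f·U, so U/(E+U) = s/(s+f).
u* = 0.78 / (0.78 + 15.2) = 0.78 / 15.98 = 4.88%.

Steady-state unemployment rate ≈ 4.88%.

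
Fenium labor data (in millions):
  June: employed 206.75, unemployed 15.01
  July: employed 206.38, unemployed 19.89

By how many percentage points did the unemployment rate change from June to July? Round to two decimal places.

June: labor force = 206.75 + 15.01 = 221.76; u = 15.01/221.76 = 6.77%.
July: labor force = 206.38 + 19.89 = 226.27; u = 19.89/226.27 = 8.79%.
Change = 8.79% − 6.77% = +2.02 pp.

The unemployment rate changed by +2.02 percentage points.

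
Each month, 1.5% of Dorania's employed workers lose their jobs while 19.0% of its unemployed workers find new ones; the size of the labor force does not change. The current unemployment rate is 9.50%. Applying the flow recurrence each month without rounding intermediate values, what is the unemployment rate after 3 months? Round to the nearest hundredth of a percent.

Unemployment rate after three months ≈ 8.41%.

With a fixed labor force, u_{t+1} = u_t + s·(1−u_t) − f·u_t = u_t·(1−s−f) + s.
Here 1−s−f = 0.795 and s = 0.015.
u_1 = 0.095000 × 0.795 + 0.015 = 0.090525.
u_2 = 0.090525 × 0.795 + 0.015 = 0.086967.
u_3 = 0.086967 × 0.795 + 0.015 = 0.084139.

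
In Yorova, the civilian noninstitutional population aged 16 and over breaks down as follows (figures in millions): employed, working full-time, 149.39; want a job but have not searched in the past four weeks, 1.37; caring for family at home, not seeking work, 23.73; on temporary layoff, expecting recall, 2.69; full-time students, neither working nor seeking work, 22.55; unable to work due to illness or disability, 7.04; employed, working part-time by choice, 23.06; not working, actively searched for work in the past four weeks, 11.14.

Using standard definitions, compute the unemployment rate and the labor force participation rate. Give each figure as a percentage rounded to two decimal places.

Employed = 149.39 + 23.06 = 172.45 million.
Unemployed = 2.69 + 11.14 = 13.83 million (jobless and actively searching, or on temporary layoff).
Labor force = 172.45 + 13.83 = 186.28 million.
Not in labor force = 1.37 + 23.73 + 22.55 + 7.04 = 54.69 million (those not working and not actively searching are outside the labor force — including those who want a job but have given up searching).
Civilian working-age population = 186.28 + 54.69 = 240.97 million.
Unemployment rate = 13.83 / 186.28 = 7.42%.
Labor force participation rate = 186.28 / 240.97 = 77.30%.

Unemployment rate ≈ 7.42%; labor force participation rate ≈ 77.30%.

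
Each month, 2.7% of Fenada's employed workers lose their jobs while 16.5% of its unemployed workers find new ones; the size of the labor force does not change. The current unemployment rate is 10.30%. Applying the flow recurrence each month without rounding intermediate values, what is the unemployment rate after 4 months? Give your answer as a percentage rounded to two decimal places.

With a fixed labor force, u_{t+1} = u_t + s·(1−u_t) − f·u_t = u_t·(1−s−f) + s.
Here 1−s−f = 0.808 and s = 0.027.
u_1 = 0.103000 × 0.808 + 0.027 = 0.110224.
u_2 = 0.110224 × 0.808 + 0.027 = 0.116061.
u_3 = 0.116061 × 0.808 + 0.027 = 0.120777.
u_4 = 0.120777 × 0.808 + 0.027 = 0.124588.

Unemployment rate after four months ≈ 12.46%.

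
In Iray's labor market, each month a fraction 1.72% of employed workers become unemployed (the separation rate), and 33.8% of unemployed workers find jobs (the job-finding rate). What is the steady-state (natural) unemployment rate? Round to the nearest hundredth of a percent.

At steady state the flows balance: s·E = f·U, so U/(E+U) = s/(s+f).
u* = 1.72 / (1.72 + 33.8) = 1.72 / 35.52 = 4.84%.

Steady-state unemployment rate ≈ 4.84%.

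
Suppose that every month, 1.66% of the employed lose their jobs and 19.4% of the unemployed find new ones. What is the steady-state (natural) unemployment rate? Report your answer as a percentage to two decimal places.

At steady state the flows balance: s·E = f·U, so U/(E+U) = s/(s+f).
u* = 1.66 / (1.66 + 19.4) = 1.66 / 21.06 = 7.88%.

Steady-state unemployment rate ≈ 7.88%.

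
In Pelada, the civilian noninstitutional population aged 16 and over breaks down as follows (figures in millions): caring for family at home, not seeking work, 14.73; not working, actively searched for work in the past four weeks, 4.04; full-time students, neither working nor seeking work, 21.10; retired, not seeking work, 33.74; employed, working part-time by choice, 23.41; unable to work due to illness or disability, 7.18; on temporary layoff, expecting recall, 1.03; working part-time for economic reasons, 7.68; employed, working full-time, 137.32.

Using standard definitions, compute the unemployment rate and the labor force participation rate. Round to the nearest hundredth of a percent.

Unemployment rate ≈ 2.92%; labor force participation rate ≈ 69.33%.

Employed = 23.41 + 7.68 + 137.32 = 168.41 million (anyone who worked, including part-time for economic reasons, counts as employed).
Unemployed = 4.04 + 1.03 = 5.07 million (jobless and actively searching, or on temporary layoff).
Labor force = 168.41 + 5.07 = 173.48 million.
Not in labor force = 14.73 + 21.10 + 33.74 + 7.18 = 76.75 million (those not working and not actively searching are outside the labor force).
Civilian working-age population = 173.48 + 76.75 = 250.23 million.
Unemployment rate = 5.07 / 173.48 = 2.92%.
Labor force participation rate = 173.48 / 250.23 = 69.33%.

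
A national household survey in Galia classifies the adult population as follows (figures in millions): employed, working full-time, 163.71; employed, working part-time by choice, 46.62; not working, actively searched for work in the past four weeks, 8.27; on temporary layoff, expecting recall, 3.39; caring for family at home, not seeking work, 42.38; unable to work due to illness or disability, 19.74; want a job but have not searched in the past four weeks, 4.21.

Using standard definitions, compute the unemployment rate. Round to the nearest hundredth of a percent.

Employed = 163.71 + 46.62 = 210.33 million.
Unemployed = 8.27 + 3.39 = 11.66 million (jobless and actively searching, or on temporary layoff).
Labor force = 210.33 + 11.66 = 221.99 million.
Unemployment rate = 11.66 / 221.99 = 5.25%.

Unemployment rate ≈ 5.25%.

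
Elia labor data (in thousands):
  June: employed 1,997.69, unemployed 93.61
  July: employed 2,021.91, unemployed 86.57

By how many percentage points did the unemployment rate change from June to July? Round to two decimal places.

The unemployment rate changed by −0.37 percentage points.

June: labor force = 1,997.69 + 93.61 = 2,091.30; u = 93.61/2,091.30 = 4.48%.
July: labor force = 2,021.91 + 86.57 = 2,108.48; u = 86.57/2,108.48 = 4.11%.
Change = 4.11% − 4.48% = −0.37 pp.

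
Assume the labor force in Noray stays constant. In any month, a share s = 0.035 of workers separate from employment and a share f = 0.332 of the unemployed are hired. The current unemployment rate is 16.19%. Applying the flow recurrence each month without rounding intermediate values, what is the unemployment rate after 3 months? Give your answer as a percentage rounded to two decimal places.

Unemployment rate after three months ≈ 11.22%.

With a fixed labor force, u_{t+1} = u_t + s·(1−u_t) − f·u_t = u_t·(1−s−f) + s.
Here 1−s−f = 0.633 and s = 0.035.
u_1 = 0.161900 × 0.633 + 0.035 = 0.137483.
u_2 = 0.137483 × 0.633 + 0.035 = 0.122027.
u_3 = 0.122027 × 0.633 + 0.035 = 0.112243.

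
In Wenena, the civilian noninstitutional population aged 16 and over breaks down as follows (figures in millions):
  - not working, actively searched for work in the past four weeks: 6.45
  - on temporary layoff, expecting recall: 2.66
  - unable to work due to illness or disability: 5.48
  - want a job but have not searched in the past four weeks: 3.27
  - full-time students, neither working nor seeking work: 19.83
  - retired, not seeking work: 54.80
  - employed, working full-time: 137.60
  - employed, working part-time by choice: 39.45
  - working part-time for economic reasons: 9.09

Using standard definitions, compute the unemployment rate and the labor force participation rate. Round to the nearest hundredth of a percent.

Employed = 137.60 + 39.45 + 9.09 = 186.14 million (anyone who worked, including part-time for economic reasons, counts as employed).
Unemployed = 6.45 + 2.66 = 9.11 million (jobless and actively searching, or on temporary layoff).
Labor force = 186.14 + 9.11 = 195.25 million.
Not in labor force = 5.48 + 3.27 + 19.83 + 54.80 = 83.38 million (those not working and not actively searching are outside the labor force — including those who want a job but have given up searching).
Civilian working-age population = 195.25 + 83.38 = 278.63 million.
Unemployment rate = 9.11 / 195.25 = 4.67%.
Labor force participation rate = 195.25 / 278.63 = 70.08%.

Unemployment rate ≈ 4.67%; labor force participation rate ≈ 70.08%.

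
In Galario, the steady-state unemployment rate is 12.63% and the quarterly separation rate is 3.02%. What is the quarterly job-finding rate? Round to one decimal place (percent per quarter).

Job-finding rate ≈ 20.9% per quarter.

From u* = s/(s+f): f = s·(1−u)/u.
f = 3.02 × (1 − 0.1263) / 0.1263 = 2.6386 / 0.1263 ≈ 20.9% per quarter.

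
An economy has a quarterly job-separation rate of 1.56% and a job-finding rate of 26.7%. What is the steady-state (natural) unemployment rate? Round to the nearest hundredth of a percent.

Steady-state unemployment rate ≈ 5.52%.

At steady state the flows balance: s·E = f·U, so U/(E+U) = s/(s+f).
u* = 1.56 / (1.56 + 26.7) = 1.56 / 28.26 = 5.52%.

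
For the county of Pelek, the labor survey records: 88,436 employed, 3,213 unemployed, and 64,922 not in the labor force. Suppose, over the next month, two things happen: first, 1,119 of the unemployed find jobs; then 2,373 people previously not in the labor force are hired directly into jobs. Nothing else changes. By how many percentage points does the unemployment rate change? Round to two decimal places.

The unemployment rate changes by −1.28 percentage points.

Initially, labor force = 88,436 + 3,213 = 91,649, so u = 3,213/91,649 = 3.51%.
After the first change, unemployed falls and employed rises by 1,119; labor force unchanged → E = 89,555, U = 2,094, labor force = 91,649.
After the second change, employed and labor force both rise by 2,373; unemployed unchanged → E = 91,928, U = 2,094, labor force = 94,022.
New unemployment rate = 2,094 / 94,022 = 2.23%.
Change = 2.23% − 3.51% = −1.28 percentage points.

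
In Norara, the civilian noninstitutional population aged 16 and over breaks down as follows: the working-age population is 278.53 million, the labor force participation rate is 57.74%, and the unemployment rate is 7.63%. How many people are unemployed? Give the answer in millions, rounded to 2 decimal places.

Labor force = 0.5774 × 278.53 = 160.82 million.
Unemployed = 0.0763 × 160.82 ≈ 12.27 million.

About 12.27 million are unemployed.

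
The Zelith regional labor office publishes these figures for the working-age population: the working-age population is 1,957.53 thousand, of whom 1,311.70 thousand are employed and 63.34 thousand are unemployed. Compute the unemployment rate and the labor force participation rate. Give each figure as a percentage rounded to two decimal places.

Unemployment rate ≈ 4.61%; labor force participation rate ≈ 70.24%.

Labor force = employed + unemployed = 1,311.70 + 63.34 = 1,375.04 thousand.
Unemployment rate = 63.34 / 1,375.04 = 4.61%.
Labor force participation rate = 1,375.04 / 1,957.53 = 70.24%.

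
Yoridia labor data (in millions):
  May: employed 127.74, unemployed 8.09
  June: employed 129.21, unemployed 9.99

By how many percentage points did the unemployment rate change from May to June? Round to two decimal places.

May: labor force = 127.74 + 8.09 = 135.83; u = 8.09/135.83 = 5.96%.
June: labor force = 129.21 + 9.99 = 139.20; u = 9.99/139.20 = 7.18%.
Change = 7.18% − 5.96% = +1.22 pp.

The unemployment rate changed by +1.22 percentage points.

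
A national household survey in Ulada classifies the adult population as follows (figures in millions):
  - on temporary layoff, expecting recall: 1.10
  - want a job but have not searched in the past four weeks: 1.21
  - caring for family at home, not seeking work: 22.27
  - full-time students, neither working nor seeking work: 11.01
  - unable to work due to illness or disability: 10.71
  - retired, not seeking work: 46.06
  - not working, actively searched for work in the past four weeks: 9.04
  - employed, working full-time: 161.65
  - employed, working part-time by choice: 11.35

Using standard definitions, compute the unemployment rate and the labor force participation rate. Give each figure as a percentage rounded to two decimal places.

Employed = 161.65 + 11.35 = 173.00 million.
Unemployed = 1.10 + 9.04 = 10.14 million (jobless and actively searching, or on temporary layoff).
Labor force = 173.00 + 10.14 = 183.14 million.
Not in labor force = 1.21 + 22.27 + 11.01 + 10.71 + 46.06 = 91.26 million (those not working and not actively searching are outside the labor force — including those who want a job but have given up searching).
Civilian working-age population = 183.14 + 91.26 = 274.40 million.
Unemployment rate = 10.14 / 183.14 = 5.54%.
Labor force participation rate = 183.14 / 274.40 = 66.74%.

Unemployment rate ≈ 5.54%; labor force participation rate ≈ 66.74%.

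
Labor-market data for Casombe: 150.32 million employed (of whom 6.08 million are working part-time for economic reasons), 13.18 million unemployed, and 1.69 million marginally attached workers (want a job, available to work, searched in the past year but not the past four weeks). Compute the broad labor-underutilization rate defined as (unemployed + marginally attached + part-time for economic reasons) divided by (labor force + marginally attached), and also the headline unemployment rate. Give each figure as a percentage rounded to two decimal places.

Broad underutilization rate ≈ 12.68%; headline unemployment rate ≈ 8.06%.

Labor force = 150.32 + 13.18 = 163.50 million.
Numerator = 13.18 + 1.69 + 6.08 = 20.95 million.
Denominator = 163.50 + 1.69 = 165.19 million.
Broad rate = 20.95 / 165.19 = 12.68%.
Headline unemployment rate = 13.18 / 163.50 = 8.06%.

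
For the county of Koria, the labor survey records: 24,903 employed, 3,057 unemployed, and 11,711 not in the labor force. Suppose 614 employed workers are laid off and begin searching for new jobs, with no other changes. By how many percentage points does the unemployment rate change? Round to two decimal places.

Initially, labor force = 24,903 + 3,057 = 27,960, so u = 3,057/27,960 = 10.93%.
After the change, employed falls and unemployed rises by 614; labor force unchanged → E = 24,289, U = 3,671, labor force = 27,960.
New unemployment rate = 3,671 / 27,960 = 13.13%.
Change = 13.13% − 10.93% = +2.20 percentage points.

The unemployment rate changes by +2.20 percentage points.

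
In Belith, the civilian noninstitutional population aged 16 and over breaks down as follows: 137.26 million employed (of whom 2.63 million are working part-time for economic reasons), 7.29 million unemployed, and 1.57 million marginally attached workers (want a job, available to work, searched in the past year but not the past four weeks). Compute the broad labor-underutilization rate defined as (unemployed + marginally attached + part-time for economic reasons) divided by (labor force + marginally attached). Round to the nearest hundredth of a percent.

Broad underutilization rate ≈ 7.86%.

Labor force = 137.26 + 7.29 = 144.55 million.
Numerator = 7.29 + 1.57 + 2.63 = 11.49 million.
Denominator = 144.55 + 1.57 = 146.12 million.
Broad rate = 11.49 / 146.12 = 7.86%.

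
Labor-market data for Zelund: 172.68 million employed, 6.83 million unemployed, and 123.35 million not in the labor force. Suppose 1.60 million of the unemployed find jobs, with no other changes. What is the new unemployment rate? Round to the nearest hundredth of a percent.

New unemployment rate ≈ 2.91%.

Initially, labor force = 172.68 + 6.83 = 179.51 million, so u = 6.83/179.51 = 3.80%.
After the change, unemployed falls and employed rises by 1.60; labor force unchanged → E = 174.28, U = 5.23, labor force = 179.51 million.
New unemployment rate = 5.23 / 179.51 = 2.91%.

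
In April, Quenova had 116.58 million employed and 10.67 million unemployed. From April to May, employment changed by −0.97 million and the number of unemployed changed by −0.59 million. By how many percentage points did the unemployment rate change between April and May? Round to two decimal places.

The unemployment rate changed by −0.37 percentage points.

April: labor force = 116.58 + 10.67 = 127.25; u = 10.67/127.25 = 8.39%.
May: labor force = 115.61 + 10.08 = 125.69; u = 10.08/125.69 = 8.02%.
Change = 8.02% − 8.39% = −0.37 pp.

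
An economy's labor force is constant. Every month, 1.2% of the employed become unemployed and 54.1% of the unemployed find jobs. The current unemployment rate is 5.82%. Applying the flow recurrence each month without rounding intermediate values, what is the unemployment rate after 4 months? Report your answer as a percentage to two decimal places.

With a fixed labor force, u_{t+1} = u_t + s·(1−u_t) − f·u_t = u_t·(1−s−f) + s.
Here 1−s−f = 0.447 and s = 0.012.
u_1 = 0.058200 × 0.447 + 0.012 = 0.038015.
u_2 = 0.038015 × 0.447 + 0.012 = 0.028993.
u_3 = 0.028993 × 0.447 + 0.012 = 0.024960.
u_4 = 0.024960 × 0.447 + 0.012 = 0.023157.

Unemployment rate after four months ≈ 2.32%.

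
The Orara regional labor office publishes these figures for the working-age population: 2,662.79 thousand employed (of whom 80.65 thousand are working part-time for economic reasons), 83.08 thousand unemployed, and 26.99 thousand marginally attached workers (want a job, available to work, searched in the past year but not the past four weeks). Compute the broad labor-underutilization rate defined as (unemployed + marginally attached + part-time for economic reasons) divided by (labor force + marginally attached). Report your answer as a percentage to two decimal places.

Labor force = 2,662.79 + 83.08 = 2,745.87 thousand.
Numerator = 83.08 + 26.99 + 80.65 = 190.72 thousand.
Denominator = 2,745.87 + 26.99 = 2,772.86 thousand.
Broad rate = 190.72 / 2,772.86 = 6.88%.

Broad underutilization rate ≈ 6.88%.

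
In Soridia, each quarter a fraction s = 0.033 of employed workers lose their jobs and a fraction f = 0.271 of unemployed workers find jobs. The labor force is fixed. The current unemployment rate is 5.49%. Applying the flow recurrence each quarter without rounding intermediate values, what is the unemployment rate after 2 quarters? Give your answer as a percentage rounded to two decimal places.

With a fixed labor force, u_{t+1} = u_t + s·(1−u_t) − f·u_t = u_t·(1−s−f) + s.
Here 1−s−f = 0.696 and s = 0.033.
u_1 = 0.054900 × 0.696 + 0.033 = 0.071210.
u_2 = 0.071210 × 0.696 + 0.033 = 0.082562.

Unemployment rate after two quarters ≈ 8.26%.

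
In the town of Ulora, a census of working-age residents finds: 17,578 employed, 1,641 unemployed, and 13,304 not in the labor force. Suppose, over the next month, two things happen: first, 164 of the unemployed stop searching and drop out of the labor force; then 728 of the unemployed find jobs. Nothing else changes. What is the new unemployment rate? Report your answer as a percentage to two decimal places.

New unemployment rate ≈ 3.93%.

Initially, labor force = 17,578 + 1,641 = 19,219, so u = 1,641/19,219 = 8.54%.
After the first change, unemployed and labor force both fall by 164 → E = 17,578, U = 1,477, labor force = 19,055.
After the second change, unemployed falls and employed rises by 728; labor force unchanged → E = 18,306, U = 749, labor force = 19,055.
New unemployment rate = 749 / 19,055 = 3.93%.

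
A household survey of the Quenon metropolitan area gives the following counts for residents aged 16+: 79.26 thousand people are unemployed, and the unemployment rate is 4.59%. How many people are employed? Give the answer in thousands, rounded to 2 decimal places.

Labor force = U / u = 79.26 / 0.0459 ≈ 1,726.80 thousand.
Employed = labor force − unemployed = 1,726.80 − 79.26 = 1,647.54 thousand.

About 1,647.54 thousand are employed.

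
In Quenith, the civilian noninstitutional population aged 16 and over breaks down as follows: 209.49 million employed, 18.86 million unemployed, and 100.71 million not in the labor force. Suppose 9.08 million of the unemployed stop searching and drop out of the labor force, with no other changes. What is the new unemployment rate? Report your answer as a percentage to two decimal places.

Initially, labor force = 209.49 + 18.86 = 228.35 million, so u = 18.86/228.35 = 8.26%.
After the change, unemployed and labor force both fall by 9.08 → E = 209.49, U = 9.78, labor force = 219.27 million.
New unemployment rate = 9.78 / 219.27 = 4.46%.

New unemployment rate ≈ 4.46%.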